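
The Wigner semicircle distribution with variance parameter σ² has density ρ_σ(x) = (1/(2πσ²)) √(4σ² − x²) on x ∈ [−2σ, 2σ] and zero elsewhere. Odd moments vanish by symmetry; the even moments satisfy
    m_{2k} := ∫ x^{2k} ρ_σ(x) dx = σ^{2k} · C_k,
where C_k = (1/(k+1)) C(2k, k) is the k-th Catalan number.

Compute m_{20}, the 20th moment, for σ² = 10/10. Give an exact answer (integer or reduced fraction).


By the scaled semicircle moment identity, m_{2k} = σ^{2k} · C_k with k = 10.
C_10 = (1/(k+1)) · C(2k, k) = (1/11) · C(20, 10) = (1/11) · 184756 = 16796.
σ^{2k} = (σ²)^k = (10/10)^10 = 1.

Therefore m_{20} = σ^{20} · C_10 = 1 · 16796 = 16796.


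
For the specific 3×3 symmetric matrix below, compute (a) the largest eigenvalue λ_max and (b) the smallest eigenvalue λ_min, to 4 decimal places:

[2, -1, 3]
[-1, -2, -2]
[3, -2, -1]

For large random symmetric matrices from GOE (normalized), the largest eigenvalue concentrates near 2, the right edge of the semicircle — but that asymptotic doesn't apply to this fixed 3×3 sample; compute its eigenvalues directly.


Since M is real symmetric, all three eigenvalues are real; they are the roots of det(λI − M) = λ³ − (tr M) λ² + s λ − det M, where s is the sum of the principal 2×2 minors.
tr M = 2 + (-2) + (-1) = -1.
s = (2·(-2) − (-1)²) + (2·(-1) − 3²) + ((-2)·(-1) − (-2)²) = -5 + (-11) + (-2) = -18.
det M (expand along row 1) = 2·(-2) − (-1)·7 + 3·8 = 27.
Characteristic polynomial: λ³ + λ² − 18λ − 27 = 0.
Substitute λ = y + (tr M)/3 = y − 0.333333 to remove the quadratic term: y³ + p·y + q = 0 with p = s − (tr M)²/3 = -18.333333 and q = −2(tr M)³/27 + (tr M)·s/3 − det M = -20.925926.
Three real roots ⇒ use the trigonometric (Viète) form: r = 2√(−p/3) = 4.944132, φ = arccos(3q/(p·r)) = arccos(0.692587) = 0.805727 rad.
y_k = r·cos(φ/3 − 2πk/3) for k = 0, 1, 2 gives y = 4.766884, -1.247246, -3.519639.
λ_k = y_k − 0.333333 gives λ = 4.4336, -1.5806, -3.8530 (check: the sum is -1.0000 = tr M).

Hence λ_max = 4.4336 and λ_min = -3.8530.


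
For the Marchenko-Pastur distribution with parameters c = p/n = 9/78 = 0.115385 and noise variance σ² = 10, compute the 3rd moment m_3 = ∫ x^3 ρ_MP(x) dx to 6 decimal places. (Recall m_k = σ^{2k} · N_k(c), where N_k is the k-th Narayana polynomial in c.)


E[X³] = σ⁶ (1 + 3c + c²) (third MP moment). With σ² = 10 (so σ⁶ = 1000) and c = 9/78 = 0.115385: E[X³] = 1000 · (1 + 3·0.115385 + (0.115385)²) = 1000 · 1.359467.

So E[X^3] = 1359.467456.


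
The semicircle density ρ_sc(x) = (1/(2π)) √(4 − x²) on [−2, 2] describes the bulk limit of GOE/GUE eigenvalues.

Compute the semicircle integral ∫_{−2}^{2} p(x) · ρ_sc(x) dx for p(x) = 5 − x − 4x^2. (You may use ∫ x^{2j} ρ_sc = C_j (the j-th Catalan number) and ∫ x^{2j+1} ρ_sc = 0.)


Write p(x) = Σ a_i x^i, split into monomials and integrate each against ρ_sc separately.
Using ∫ x^{2j} ρ_sc = C_j = (1/(j+1)) C(2j, j) (Catalan numbers) and ∫ x^{2j+1} ρ_sc = 0 (odd monomials vanish by symmetry):
  i = 0 (even): a_0 · C_{0} = 5 · 1 = 5
  i = 1 (odd): ∫ x^1 ρ_sc = 0 (vanishes)
  i = 2 (even): a_2 · C_{1} = -4 · 1 = -4

Summing the contributions: ∫_{−2}^{2} p(x) ρ_sc(x) dx = 5 + (-4) = 1.


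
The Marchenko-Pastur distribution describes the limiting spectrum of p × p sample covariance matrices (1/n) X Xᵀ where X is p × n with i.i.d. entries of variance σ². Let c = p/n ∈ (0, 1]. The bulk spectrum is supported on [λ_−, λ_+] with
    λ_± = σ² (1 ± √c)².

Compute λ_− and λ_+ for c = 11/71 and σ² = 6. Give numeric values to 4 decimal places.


c = 11/71 = 0.154930; √c = 0.393611.
λ_− = σ² (1 − √c)² = 6 · (1 − 0.393611)² = 6 · (0.606389)² = 2.206246.
λ_+ = σ² (1 + √c)² = 6 · (1 + 0.393611)² = 6 · (1.393611)² = 11.652909.

Rounded to 4 decimal places: λ_− ≈ 2.2062, λ_+ ≈ 11.6529.


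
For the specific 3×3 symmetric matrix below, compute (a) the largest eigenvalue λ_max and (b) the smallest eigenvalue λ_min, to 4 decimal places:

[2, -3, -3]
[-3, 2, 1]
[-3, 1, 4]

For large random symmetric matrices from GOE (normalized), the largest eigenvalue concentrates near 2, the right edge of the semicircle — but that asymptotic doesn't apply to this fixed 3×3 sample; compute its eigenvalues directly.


Since M is real symmetric, all three eigenvalues are real; they are the roots of det(λI − M) = λ³ − (tr M) λ² + s λ − det M, where s is the sum of the principal 2×2 minors.
tr M = 2 + 2 + 4 = 8.
s = (2·2 − (-3)²) + (2·4 − (-3)²) + (2·4 − 1²) = -5 + (-1) + 7 = 1.
det M (expand along row 1) = 2·7 − (-3)·(-9) + (-3)·3 = -22.
Characteristic polynomial: λ³ − 8λ² + λ + 22 = 0.
Substitute λ = y + (tr M)/3 = y + 2.666667 to remove the quadratic term: y³ + p·y + q = 0 with p = s − (tr M)²/3 = -20.333333 and q = −2(tr M)³/27 + (tr M)·s/3 − det M = -13.259259.
Three real roots ⇒ use the trigonometric (Viète) form: r = 2√(−p/3) = 5.206833, φ = arccos(3q/(p·r)) = arccos(0.375715) = 1.185628 rad.
y_k = r·cos(φ/3 − 2πk/3) for k = 0, 1, 2 gives y = 4.805469, -0.666667, -4.138803.
λ_k = y_k + 2.666667 gives λ = 7.4721, 2.0000, -1.4721 (check: the sum is 8.0000 = tr M).

Hence λ_max = 7.4721 and λ_min = -1.4721.


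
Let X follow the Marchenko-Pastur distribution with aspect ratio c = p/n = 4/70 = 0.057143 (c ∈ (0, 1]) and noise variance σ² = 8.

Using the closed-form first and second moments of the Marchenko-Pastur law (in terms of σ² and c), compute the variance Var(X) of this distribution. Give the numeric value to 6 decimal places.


Recall the MP moments m_1 = E[X] = σ² and m_2 = E[X²] = σ⁴ (1 + c).
m_1 = E[X] = σ² = 8, so m_1² = 64.
m_2 = E[X²] = σ⁴ (1 + c) = 64 · (1 + 0.057143) = 64 · 1.057143 = 67.657143.
(Note m_2 − m_1² simplifies to c · σ⁴ = 0.057143 · 64.)

Var(X) = m_2 − m_1² = 67.657143 − 64 = 3.657143.


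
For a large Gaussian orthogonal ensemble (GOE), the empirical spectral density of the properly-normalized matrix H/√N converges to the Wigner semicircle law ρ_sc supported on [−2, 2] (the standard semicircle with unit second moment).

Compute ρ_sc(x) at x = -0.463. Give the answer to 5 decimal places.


ρ_sc(x) = (1/(2π)) √(4 − x²). With x = -0.463:
  4 − x² = 4 − (-0.463)² = 4 − 0.214369 = 3.785631.
  √(4 − x²) = 1.945670.
  1/(2π) = 0.159155.
  ρ_sc(-0.463) = 0.159155 · 1.945670 = 0.309663.

Rounded to 5 decimal places: ρ_sc(-0.463) ≈ 0.30966.


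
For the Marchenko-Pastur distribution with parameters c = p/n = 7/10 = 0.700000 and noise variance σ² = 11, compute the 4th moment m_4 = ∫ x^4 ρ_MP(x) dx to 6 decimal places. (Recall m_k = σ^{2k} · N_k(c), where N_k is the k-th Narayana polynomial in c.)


E[X⁴] = σ⁸ (1 + 6c + 6c² + c³) (fourth MP moment). With σ² = 11 (so σ⁸ = 14641) and c = 7/10 = 0.700000: E[X⁴] = 14641 · (1 + 6·0.700000 + 6·(0.700000)² + (0.700000)³) = 14641 · 8.483000.

So E[X^4] = 124199.603000.


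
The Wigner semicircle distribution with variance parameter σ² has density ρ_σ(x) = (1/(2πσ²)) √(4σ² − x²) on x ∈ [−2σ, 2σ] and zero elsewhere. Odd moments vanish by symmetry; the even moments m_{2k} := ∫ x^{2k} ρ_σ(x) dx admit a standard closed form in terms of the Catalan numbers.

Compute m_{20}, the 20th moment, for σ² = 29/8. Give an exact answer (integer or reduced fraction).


By the scaled semicircle moment identity, m_{2k} = σ^{2k} · C_k with k = 10.
C_10 = (1/(k+1)) · C(2k, k) = (1/11) · C(20, 10) = (1/11) · 184756 = 16796.
σ^{2k} = (σ²)^k = (29/8)^10 = 420707233300201/1073741824.

Therefore m_{20} = σ^{20} · C_10 = (420707233300201/1073741824) · 16796 = 1766549672627543999/268435456.


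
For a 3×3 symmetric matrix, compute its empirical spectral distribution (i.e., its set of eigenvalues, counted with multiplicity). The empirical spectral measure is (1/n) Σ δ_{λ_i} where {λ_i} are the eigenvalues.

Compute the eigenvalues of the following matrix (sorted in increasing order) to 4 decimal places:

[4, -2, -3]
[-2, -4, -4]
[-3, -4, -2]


Since M is real symmetric, all three eigenvalues are real; they are the roots of det(λI − M) = λ³ − (tr M) λ² + s λ − det M, where s is the sum of the principal 2×2 minors.
tr M = 4 + (-4) + (-2) = -2.
s = (4·(-4) − (-2)²) + (4·(-2) − (-3)²) + ((-4)·(-2) − (-4)²) = -20 + (-17) + (-8) = -45.
det M (expand along row 1) = 4·(-8) − (-2)·(-8) + (-3)·(-4) = -36.
Characteristic polynomial: λ³ + 2λ² − 45λ + 36 = 0.
Substitute λ = y + (tr M)/3 = y − 0.666667 to remove the quadratic term: y³ + p·y + q = 0 with p = s − (tr M)²/3 = -46.333333 and q = −2(tr M)³/27 + (tr M)·s/3 − det M = 66.592593.
Three real roots ⇒ use the trigonometric (Viète) form: r = 2√(−p/3) = 7.859884, φ = arccos(3q/(p·r)) = arccos(-0.548577) = 2.151458 rad.
y_k = r·cos(φ/3 − 2πk/3) for k = 0, 1, 2 gives y = 5.923840, 1.511829, -7.435668.
λ_k = y_k − 0.666667 gives λ = 5.2572, 0.8452, -8.1023 (check: the sum is -2.0000 = tr M).

Eigenvalues sorted in increasing order: [-8.1023, 0.8452, 5.2572].


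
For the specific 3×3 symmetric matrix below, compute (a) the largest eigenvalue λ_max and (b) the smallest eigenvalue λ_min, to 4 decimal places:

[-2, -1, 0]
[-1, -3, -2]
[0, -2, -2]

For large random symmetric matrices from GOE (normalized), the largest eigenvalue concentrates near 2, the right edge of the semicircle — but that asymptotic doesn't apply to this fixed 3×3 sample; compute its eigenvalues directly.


Since M is real symmetric, all three eigenvalues are real; they are the roots of det(λI − M) = λ³ − (tr M) λ² + s λ − det M, where s is the sum of the principal 2×2 minors.
tr M = -2 + (-3) + (-2) = -7.
s = ((-2)·(-3) − (-1)²) + ((-2)·(-2) − 0²) + ((-3)·(-2) − (-2)²) = 5 + 4 + 2 = 11.
det M (expand along row 1) = (-2)·2 − (-1)·2 + 0·2 = -2.
Characteristic polynomial: λ³ + 7λ² + 11λ + 2 = 0.
Substitute λ = y + (tr M)/3 = y − 2.333333 to remove the quadratic term: y³ + p·y + q = 0 with p = s − (tr M)²/3 = -5.333333 and q = −2(tr M)³/27 + (tr M)·s/3 − det M = 1.740741.
Three real roots ⇒ use the trigonometric (Viète) form: r = 2√(−p/3) = 2.666667, φ = arccos(3q/(p·r)) = arccos(-0.367188) = 1.946780 rad.
y_k = r·cos(φ/3 − 2πk/3) for k = 0, 1, 2 gives y = 2.124621, 0.333333, -2.457955.
λ_k = y_k − 2.333333 gives λ = -0.2087, -2.0000, -4.7913 (check: the sum is -7.0000 = tr M).

Hence λ_max = -0.2087 and λ_min = -4.7913.


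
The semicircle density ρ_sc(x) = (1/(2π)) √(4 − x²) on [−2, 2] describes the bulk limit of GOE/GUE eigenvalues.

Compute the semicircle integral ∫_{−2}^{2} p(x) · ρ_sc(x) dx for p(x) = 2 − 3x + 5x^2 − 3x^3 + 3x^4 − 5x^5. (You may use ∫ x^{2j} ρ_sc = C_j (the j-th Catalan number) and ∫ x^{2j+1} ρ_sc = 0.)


Write p(x) = Σ a_i x^i, split into monomials and integrate each against ρ_sc separately.
Using ∫ x^{2j} ρ_sc = C_j = (1/(j+1)) C(2j, j) (Catalan numbers) and ∫ x^{2j+1} ρ_sc = 0 (odd monomials vanish by symmetry):
  i = 0 (even): a_0 · C_{0} = 2 · 1 = 2
  i = 1 (odd): ∫ x^1 ρ_sc = 0 (vanishes)
  i = 2 (even): a_2 · C_{1} = 5 · 1 = 5
  i = 3 (odd): ∫ x^3 ρ_sc = 0 (vanishes)
  i = 4 (even): a_4 · C_{2} = 3 · 2 = 6
  i = 5 (odd): ∫ x^5 ρ_sc = 0 (vanishes)

Summing the contributions: ∫_{−2}^{2} p(x) ρ_sc(x) dx = 2 + 5 + 6 = 13.


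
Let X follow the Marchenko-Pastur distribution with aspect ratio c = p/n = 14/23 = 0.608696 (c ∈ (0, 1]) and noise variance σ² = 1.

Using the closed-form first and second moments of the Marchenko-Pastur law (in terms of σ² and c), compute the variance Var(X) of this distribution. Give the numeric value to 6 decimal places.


Recall the MP moments m_1 = E[X] = σ² and m_2 = E[X²] = σ⁴ (1 + c).
m_1 = E[X] = σ² = 1, so m_1² = 1.
m_2 = E[X²] = σ⁴ (1 + c) = 1 · (1 + 0.608696) = 1 · 1.608696 = 1.608696.
(Note m_2 − m_1² simplifies to c · σ⁴ = 0.608696 · 1.)

Var(X) = m_2 − m_1² = 1.608696 − 1 = 0.608696.


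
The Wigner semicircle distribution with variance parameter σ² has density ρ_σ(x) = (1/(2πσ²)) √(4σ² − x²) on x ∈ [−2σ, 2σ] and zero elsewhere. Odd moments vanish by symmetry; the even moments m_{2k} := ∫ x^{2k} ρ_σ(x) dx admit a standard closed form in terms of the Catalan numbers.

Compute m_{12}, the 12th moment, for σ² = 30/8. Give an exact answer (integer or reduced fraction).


By the scaled semicircle moment identity, m_{2k} = σ^{2k} · C_k with k = 6.
C_6 = (1/(k+1)) · C(2k, k) = (1/7) · C(12, 6) = (1/7) · 924 = 132.
σ^{2k} = (σ²)^k = (30/8)^6 = 11390625/4096.

Therefore m_{12} = σ^{12} · C_6 = (11390625/4096) · 132 = 375890625/1024.


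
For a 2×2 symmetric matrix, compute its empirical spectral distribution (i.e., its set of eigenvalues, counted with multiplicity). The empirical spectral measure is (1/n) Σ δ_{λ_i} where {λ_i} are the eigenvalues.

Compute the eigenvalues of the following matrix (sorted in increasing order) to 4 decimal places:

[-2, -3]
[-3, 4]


Since M is real symmetric, both eigenvalues are real; they are the roots of det(λI − M) = λ² − (tr M) λ + det M.
tr M = -2 + 4 = 2.
det M = (-2)·4 − (-3)² = -8 − 9 = -17.
Characteristic polynomial: λ² − 2λ − 17 = 0.
Discriminant Δ = (tr M)² − 4·det M = 4 − (-68) = 72; √Δ = 8.485281.
λ = (tr M ± √Δ)/2 = (2 ± 8.485281)/2, giving (tr M − √Δ)/2 = -3.2426 and (tr M + √Δ)/2 = 5.2426.

Eigenvalues sorted in increasing order: [-3.2426, 5.2426].


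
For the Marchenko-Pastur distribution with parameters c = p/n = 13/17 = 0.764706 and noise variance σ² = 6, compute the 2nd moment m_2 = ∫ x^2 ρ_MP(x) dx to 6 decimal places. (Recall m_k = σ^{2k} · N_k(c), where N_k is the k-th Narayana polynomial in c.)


E[X²] = σ⁴ (1 + c) (second MP moment). With σ² = 6 (so σ⁴ = 36) and c = 13/17 = 0.764706: E[X²] = 36 · (1 + 0.764706) = 36 · 1.764706.

So E[X^2] = 63.529412.


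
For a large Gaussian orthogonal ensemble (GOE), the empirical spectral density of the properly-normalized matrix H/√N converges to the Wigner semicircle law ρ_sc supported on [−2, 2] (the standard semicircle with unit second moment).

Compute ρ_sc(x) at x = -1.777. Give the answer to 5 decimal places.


ρ_sc(x) = (1/(2π)) √(4 − x²). With x = -1.777:
  4 − x² = 4 − (-1.777)² = 4 − 3.157729 = 0.842271.
  √(4 − x²) = 0.917753.
  1/(2π) = 0.159155.
  ρ_sc(-1.777) = 0.159155 · 0.917753 = 0.146065.

Rounded to 5 decimal places: ρ_sc(-1.777) ≈ 0.14606.


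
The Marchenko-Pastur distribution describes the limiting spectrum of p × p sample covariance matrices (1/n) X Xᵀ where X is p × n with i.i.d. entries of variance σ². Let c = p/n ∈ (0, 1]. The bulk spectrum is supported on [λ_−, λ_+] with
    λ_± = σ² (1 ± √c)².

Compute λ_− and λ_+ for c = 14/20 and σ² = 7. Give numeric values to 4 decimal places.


c = 14/20 = 0.700000; √c = 0.836660.
λ_− = σ² (1 − √c)² = 7 · (1 − 0.836660)² = 7 · (0.163340)² = 0.186760.
λ_+ = σ² (1 + √c)² = 7 · (1 + 0.836660)² = 7 · (1.836660)² = 23.613240.

Rounded to 4 decimal places: λ_− ≈ 0.1868, λ_+ ≈ 23.6132.


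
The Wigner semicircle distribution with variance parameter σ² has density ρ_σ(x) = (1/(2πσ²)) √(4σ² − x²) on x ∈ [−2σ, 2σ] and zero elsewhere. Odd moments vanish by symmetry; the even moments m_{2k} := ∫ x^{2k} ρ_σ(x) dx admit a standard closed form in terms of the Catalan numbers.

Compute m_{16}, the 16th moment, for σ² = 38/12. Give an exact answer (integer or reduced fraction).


By the scaled semicircle moment identity, m_{2k} = σ^{2k} · C_k with k = 8.
C_8 = (1/(k+1)) · C(2k, k) = (1/9) · C(16, 8) = (1/9) · 12870 = 1430.
σ^{2k} = (σ²)^k = (38/12)^8 = 16983563041/1679616.

Therefore m_{16} = σ^{16} · C_8 = (16983563041/1679616) · 1430 = 12143247574315/839808.


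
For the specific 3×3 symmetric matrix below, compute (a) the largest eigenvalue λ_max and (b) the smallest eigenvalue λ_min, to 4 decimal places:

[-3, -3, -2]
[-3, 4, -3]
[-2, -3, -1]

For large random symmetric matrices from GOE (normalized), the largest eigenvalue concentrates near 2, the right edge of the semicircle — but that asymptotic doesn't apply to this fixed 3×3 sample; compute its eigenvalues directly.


Since M is real symmetric, all three eigenvalues are real; they are the roots of det(λI − M) = λ³ − (tr M) λ² + s λ − det M, where s is the sum of the principal 2×2 minors.
tr M = -3 + 4 + (-1) = 0.
s = ((-3)·4 − (-3)²) + ((-3)·(-1) − (-2)²) + (4·(-1) − (-3)²) = -21 + (-1) + (-13) = -35.
det M (expand along row 1) = (-3)·(-13) − (-3)·(-3) + (-2)·17 = -4.
Characteristic polynomial: λ³ − 35λ + 4 = 0.
Substitute λ = y + (tr M)/3 = y + 0.000000 to remove the quadratic term: y³ + p·y + q = 0 with p = s − (tr M)²/3 = -35.000000 and q = −2(tr M)³/27 + (tr M)·s/3 − det M = 4.000000.
Three real roots ⇒ use the trigonometric (Viète) form: r = 2√(−p/3) = 6.831301, φ = arccos(3q/(p·r)) = arccos(-0.050189) = 1.621007 rad.
y_k = r·cos(φ/3 − 2πk/3) for k = 0, 1, 2 gives y = 5.858087, 0.114328, -5.972415.
λ_k = y_k + 0.000000 gives λ = 5.8581, 0.1143, -5.9724 (check: the sum is 0.0000 = tr M).

Hence λ_max = 5.8581 and λ_min = -5.9724.


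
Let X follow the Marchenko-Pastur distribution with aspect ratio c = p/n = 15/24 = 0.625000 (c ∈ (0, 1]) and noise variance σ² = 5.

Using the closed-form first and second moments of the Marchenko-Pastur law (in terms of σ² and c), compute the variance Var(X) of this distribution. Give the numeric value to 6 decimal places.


Recall the MP moments m_1 = E[X] = σ² and m_2 = E[X²] = σ⁴ (1 + c).
m_1 = E[X] = σ² = 5, so m_1² = 25.
m_2 = E[X²] = σ⁴ (1 + c) = 25 · (1 + 0.625000) = 25 · 1.625000 = 40.625000.
(Note m_2 − m_1² simplifies to c · σ⁴ = 0.625000 · 25.)

Var(X) = m_2 − m_1² = 40.625000 − 25 = 15.625000.


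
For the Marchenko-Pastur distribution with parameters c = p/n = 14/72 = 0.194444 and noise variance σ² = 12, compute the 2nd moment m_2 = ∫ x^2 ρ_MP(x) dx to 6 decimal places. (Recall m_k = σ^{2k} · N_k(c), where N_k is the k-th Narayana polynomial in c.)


E[X²] = σ⁴ (1 + c) (second MP moment). With σ² = 12 (so σ⁴ = 144) and c = 14/72 = 0.194444: E[X²] = 144 · (1 + 0.194444) = 144 · 1.194444.

So E[X^2] = 172.000000.


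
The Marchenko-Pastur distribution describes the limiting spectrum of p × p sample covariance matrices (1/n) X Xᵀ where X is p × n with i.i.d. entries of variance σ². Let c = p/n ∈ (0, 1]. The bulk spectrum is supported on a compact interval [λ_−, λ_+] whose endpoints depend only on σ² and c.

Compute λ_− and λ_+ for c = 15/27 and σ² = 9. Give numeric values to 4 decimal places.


c = 15/27 = 0.555556; √c = 0.745356.
λ_− = σ² (1 − √c)² = 9 · (1 − 0.745356)² = 9 · (0.254644)² = 0.583592.
λ_+ = σ² (1 + √c)² = 9 · (1 + 0.745356)² = 9 · (1.745356)² = 27.416408.

Rounded to 4 decimal places: λ_− ≈ 0.5836, λ_+ ≈ 27.4164.


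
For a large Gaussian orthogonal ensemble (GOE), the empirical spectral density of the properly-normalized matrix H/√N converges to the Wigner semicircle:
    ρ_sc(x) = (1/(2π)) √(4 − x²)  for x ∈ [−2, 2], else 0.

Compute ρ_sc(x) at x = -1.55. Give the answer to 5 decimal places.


ρ_sc(x) = (1/(2π)) √(4 − x²). With x = -1.55:
  4 − x² = 4 − (-1.55)² = 4 − 2.402500 = 1.597500.
  √(4 − x²) = 1.263922.
  1/(2π) = 0.159155.
  ρ_sc(-1.55) = 0.159155 · 1.263922 = 0.201160.

Rounded to 5 decimal places: ρ_sc(-1.55) ≈ 0.20116.


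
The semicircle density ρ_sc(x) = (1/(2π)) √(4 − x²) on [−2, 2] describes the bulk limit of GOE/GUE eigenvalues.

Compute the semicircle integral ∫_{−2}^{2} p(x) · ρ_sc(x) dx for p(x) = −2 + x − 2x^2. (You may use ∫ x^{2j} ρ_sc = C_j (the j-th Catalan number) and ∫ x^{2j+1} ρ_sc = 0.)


Write p(x) = Σ a_i x^i, split into monomials and integrate each against ρ_sc separately.
Using ∫ x^{2j} ρ_sc = C_j = (1/(j+1)) C(2j, j) (Catalan numbers) and ∫ x^{2j+1} ρ_sc = 0 (odd monomials vanish by symmetry):
  i = 0 (even): a_0 · C_{0} = -2 · 1 = -2
  i = 1 (odd): ∫ x^1 ρ_sc = 0 (vanishes)
  i = 2 (even): a_2 · C_{1} = -2 · 1 = -2

Summing the contributions: ∫_{−2}^{2} p(x) ρ_sc(x) dx = (-2) + (-2) = -4.


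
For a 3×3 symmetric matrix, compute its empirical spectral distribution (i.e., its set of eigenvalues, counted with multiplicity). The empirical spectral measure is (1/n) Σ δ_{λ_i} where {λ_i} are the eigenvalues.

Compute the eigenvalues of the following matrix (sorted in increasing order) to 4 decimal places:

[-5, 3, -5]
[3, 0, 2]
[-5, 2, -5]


Since M is real symmetric, all three eigenvalues are real; they are the roots of det(λI − M) = λ³ − (tr M) λ² + s λ − det M, where s is the sum of the principal 2×2 minors.
tr M = -5 + 0 + (-5) = -10.
s = ((-5)·0 − 3²) + ((-5)·(-5) − (-5)²) + (0·(-5) − 2²) = -9 + 0 + (-4) = -13.
det M (expand along row 1) = (-5)·(-4) − 3·(-5) + (-5)·6 = 5.
Characteristic polynomial: λ³ + 10λ² − 13λ − 5 = 0.
Substitute λ = y + (tr M)/3 = y − 3.333333 to remove the quadratic term: y³ + p·y + q = 0 with p = s − (tr M)²/3 = -46.333333 and q = −2(tr M)³/27 + (tr M)·s/3 − det M = 112.407407.
Three real roots ⇒ use the trigonometric (Viète) form: r = 2√(−p/3) = 7.859884, φ = arccos(3q/(p·r)) = arccos(-0.925990) = 2.754447 rad.
y_k = r·cos(φ/3 − 2πk/3) for k = 0, 1, 2 gives y = 4.773243, 3.021284, -7.794527.
λ_k = y_k − 3.333333 gives λ = 1.4399, -0.3120, -11.1279 (check: the sum is -10.0000 = tr M).

Eigenvalues sorted in increasing order: [-11.1279, -0.3120, 1.4399].


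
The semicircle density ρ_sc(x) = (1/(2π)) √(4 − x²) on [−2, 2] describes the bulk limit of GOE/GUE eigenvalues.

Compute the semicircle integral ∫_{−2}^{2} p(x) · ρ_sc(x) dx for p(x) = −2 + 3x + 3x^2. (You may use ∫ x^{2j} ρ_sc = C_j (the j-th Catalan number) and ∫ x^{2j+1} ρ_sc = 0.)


Write p(x) = Σ a_i x^i, split into monomials and integrate each against ρ_sc separately.
Using ∫ x^{2j} ρ_sc = C_j = (1/(j+1)) C(2j, j) (Catalan numbers) and ∫ x^{2j+1} ρ_sc = 0 (odd monomials vanish by symmetry):
  i = 0 (even): a_0 · C_{0} = -2 · 1 = -2
  i = 1 (odd): ∫ x^1 ρ_sc = 0 (vanishes)
  i = 2 (even): a_2 · C_{1} = 3 · 1 = 3

Summing the contributions: ∫_{−2}^{2} p(x) ρ_sc(x) dx = (-2) + 3 = 1.


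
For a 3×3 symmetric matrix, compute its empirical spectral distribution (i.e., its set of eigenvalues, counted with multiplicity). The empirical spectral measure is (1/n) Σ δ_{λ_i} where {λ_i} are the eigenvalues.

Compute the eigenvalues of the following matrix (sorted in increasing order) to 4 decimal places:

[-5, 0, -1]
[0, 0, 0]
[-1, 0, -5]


Since M is real symmetric, all three eigenvalues are real; they are the roots of det(λI − M) = λ³ − (tr M) λ² + s λ − det M, where s is the sum of the principal 2×2 minors.
tr M = -5 + 0 + (-5) = -10.
s = ((-5)·0 − 0²) + ((-5)·(-5) − (-1)²) + (0·(-5) − 0²) = 0 + 24 + 0 = 24.
det M (expand along row 1) = (-5)·0 − 0·0 + (-1)·0 = 0.
Characteristic polynomial: λ³ + 10λ² + 24λ = 0.
Substitute λ = y + (tr M)/3 = y − 3.333333 to remove the quadratic term: y³ + p·y + q = 0 with p = s − (tr M)²/3 = -9.333333 and q = −2(tr M)³/27 + (tr M)·s/3 − det M = -5.925926.
Three real roots ⇒ use the trigonometric (Viète) form: r = 2√(−p/3) = 3.527668, φ = arccos(3q/(p·r)) = arccos(0.539949) = 1.000420 rad.
y_k = r·cos(φ/3 − 2πk/3) for k = 0, 1, 2 gives y = 3.333333, -0.666667, -2.666667.
λ_k = y_k − 3.333333 gives λ = 0.0000, -4.0000, -6.0000 (check: the sum is -10.0000 = tr M).

Eigenvalues sorted in increasing order: [-6.0000, -4.0000, 0.0000].


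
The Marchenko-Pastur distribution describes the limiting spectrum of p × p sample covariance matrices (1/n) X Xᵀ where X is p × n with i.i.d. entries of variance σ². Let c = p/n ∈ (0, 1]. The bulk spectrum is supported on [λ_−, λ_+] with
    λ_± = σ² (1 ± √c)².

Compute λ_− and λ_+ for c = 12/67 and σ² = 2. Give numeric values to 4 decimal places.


c = 12/67 = 0.179104; √c = 0.423207.
λ_− = σ² (1 − √c)² = 2 · (1 − 0.423207)² = 2 · (0.576793)² = 0.665379.
λ_+ = σ² (1 + √c)² = 2 · (1 + 0.423207)² = 2 · (1.423207)² = 4.051038.

Rounded to 4 decimal places: λ_− ≈ 0.6654, λ_+ ≈ 4.0510.


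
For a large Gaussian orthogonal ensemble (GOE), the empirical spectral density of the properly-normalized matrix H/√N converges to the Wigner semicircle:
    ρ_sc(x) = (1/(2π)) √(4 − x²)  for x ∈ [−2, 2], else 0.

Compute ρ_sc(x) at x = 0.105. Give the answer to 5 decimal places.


ρ_sc(x) = (1/(2π)) √(4 − x²). With x = 0.105:
  4 − x² = 4 − (0.105)² = 4 − 0.011025 = 3.988975.
  √(4 − x²) = 1.997242.
  1/(2π) = 0.159155.
  ρ_sc(0.105) = 0.159155 · 1.997242 = 0.317871.

Rounded to 5 decimal places: ρ_sc(0.105) ≈ 0.31787.


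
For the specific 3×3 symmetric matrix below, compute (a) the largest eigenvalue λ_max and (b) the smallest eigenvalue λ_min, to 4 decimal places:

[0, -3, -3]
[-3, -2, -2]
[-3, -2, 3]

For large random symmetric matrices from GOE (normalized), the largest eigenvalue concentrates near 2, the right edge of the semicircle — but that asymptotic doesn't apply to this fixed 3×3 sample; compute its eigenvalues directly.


Since M is real symmetric, all three eigenvalues are real; they are the roots of det(λI − M) = λ³ − (tr M) λ² + s λ − det M, where s is the sum of the principal 2×2 minors.
tr M = 0 + (-2) + 3 = 1.
s = (0·(-2) − (-3)²) + (0·3 − (-3)²) + ((-2)·3 − (-2)²) = -9 + (-9) + (-10) = -28.
det M (expand along row 1) = 0·(-10) − (-3)·(-15) + (-3)·0 = -45.
Characteristic polynomial: λ³ − λ² − 28λ + 45 = 0.
Substitute λ = y + (tr M)/3 = y + 0.333333 to remove the quadratic term: y³ + p·y + q = 0 with p = s − (tr M)²/3 = -28.333333 and q = −2(tr M)³/27 + (tr M)·s/3 − det M = 35.592593.
Three real roots ⇒ use the trigonometric (Viète) form: r = 2√(−p/3) = 6.146363, φ = arccos(3q/(p·r)) = arccos(-0.613148) = 2.230835 rad.
y_k = r·cos(φ/3 − 2πk/3) for k = 0, 1, 2 gives y = 4.523898, 1.341396, -5.865294.
λ_k = y_k + 0.333333 gives λ = 4.8572, 1.6747, -5.5320 (check: the sum is 1.0000 = tr M).

Hence λ_max = 4.8572 and λ_min = -5.5320.


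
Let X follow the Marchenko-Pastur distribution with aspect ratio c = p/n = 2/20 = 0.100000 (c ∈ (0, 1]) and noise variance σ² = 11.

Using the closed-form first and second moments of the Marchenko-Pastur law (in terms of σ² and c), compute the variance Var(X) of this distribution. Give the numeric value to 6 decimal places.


Recall the MP moments m_1 = E[X] = σ² and m_2 = E[X²] = σ⁴ (1 + c).
m_1 = E[X] = σ² = 11, so m_1² = 121.
m_2 = E[X²] = σ⁴ (1 + c) = 121 · (1 + 0.100000) = 121 · 1.100000 = 133.100000.
(Note m_2 − m_1² simplifies to c · σ⁴ = 0.100000 · 121.)

Var(X) = m_2 − m_1² = 133.100000 − 121 = 12.100000.


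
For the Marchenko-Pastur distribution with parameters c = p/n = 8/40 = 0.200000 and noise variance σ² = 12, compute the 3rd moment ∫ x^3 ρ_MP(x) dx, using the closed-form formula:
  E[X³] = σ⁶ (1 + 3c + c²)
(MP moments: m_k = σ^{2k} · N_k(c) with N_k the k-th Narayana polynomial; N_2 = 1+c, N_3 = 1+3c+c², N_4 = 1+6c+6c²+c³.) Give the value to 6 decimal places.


E[X³] = σ⁶ (1 + 3c + c²) (third MP moment). With σ² = 12 (so σ⁶ = 1728) and c = 8/40 = 0.200000: E[X³] = 1728 · (1 + 3·0.200000 + (0.200000)²) = 1728 · 1.640000.

So E[X^3] = 2833.920000.


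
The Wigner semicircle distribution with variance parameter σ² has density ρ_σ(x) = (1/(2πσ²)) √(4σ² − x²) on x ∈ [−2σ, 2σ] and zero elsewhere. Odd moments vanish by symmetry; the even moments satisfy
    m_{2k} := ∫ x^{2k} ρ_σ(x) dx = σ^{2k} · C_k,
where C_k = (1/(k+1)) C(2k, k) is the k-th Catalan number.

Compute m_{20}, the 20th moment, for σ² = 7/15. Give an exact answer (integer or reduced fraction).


By the scaled semicircle moment identity, m_{2k} = σ^{2k} · C_k with k = 10.
C_10 = (1/(k+1)) · C(2k, k) = (1/11) · C(20, 10) = (1/11) · 184756 = 16796.
σ^{2k} = (σ²)^k = (7/15)^10 = 282475249/576650390625.

Therefore m_{20} = σ^{20} · C_10 = (282475249/576650390625) · 16796 = 4744454282204/576650390625.


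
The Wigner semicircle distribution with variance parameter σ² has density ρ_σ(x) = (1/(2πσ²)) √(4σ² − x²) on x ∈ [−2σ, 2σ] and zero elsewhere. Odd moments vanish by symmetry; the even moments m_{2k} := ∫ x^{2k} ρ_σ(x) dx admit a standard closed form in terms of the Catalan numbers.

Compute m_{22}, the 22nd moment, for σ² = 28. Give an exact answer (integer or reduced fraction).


By the scaled semicircle moment identity, m_{2k} = σ^{2k} · C_k with k = 11.
C_11 = (1/(k+1)) · C(2k, k) = (1/12) · C(22, 11) = (1/12) · 705432 = 58786.
σ^{2k} = (σ²)^k = (28)^11 = 8293509467471872.

Therefore m_{22} = σ^{22} · C_11 = 8293509467471872 · 58786 = 487542247554801467392.


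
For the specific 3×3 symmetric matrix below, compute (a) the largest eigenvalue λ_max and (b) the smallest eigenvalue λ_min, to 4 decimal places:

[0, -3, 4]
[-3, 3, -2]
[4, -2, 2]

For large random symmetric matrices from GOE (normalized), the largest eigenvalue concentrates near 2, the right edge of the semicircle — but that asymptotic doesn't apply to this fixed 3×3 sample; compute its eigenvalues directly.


Since M is real symmetric, all three eigenvalues are real; they are the roots of det(λI − M) = λ³ − (tr M) λ² + s λ − det M, where s is the sum of the principal 2×2 minors.
tr M = 0 + 3 + 2 = 5.
s = (0·3 − (-3)²) + (0·2 − 4²) + (3·2 − (-2)²) = -9 + (-16) + 2 = -23.
det M (expand along row 1) = 0·2 − (-3)·2 + 4·(-6) = -18.
Characteristic polynomial: λ³ − 5λ² − 23λ + 18 = 0.
Substitute λ = y + (tr M)/3 = y + 1.666667 to remove the quadratic term: y³ + p·y + q = 0 with p = s − (tr M)²/3 = -31.333333 and q = −2(tr M)³/27 + (tr M)·s/3 − det M = -29.592593.
Three real roots ⇒ use the trigonometric (Viète) form: r = 2√(−p/3) = 6.463573, φ = arccos(3q/(p·r)) = arccos(0.438354) = 1.117030 rad.
y_k = r·cos(φ/3 − 2πk/3) for k = 0, 1, 2 gives y = 6.020672, -0.973928, -5.046745.
λ_k = y_k + 1.666667 gives λ = 7.6873, 0.6927, -3.3801 (check: the sum is 5.0000 = tr M).

Hence λ_max = 7.6873 and λ_min = -3.3801.


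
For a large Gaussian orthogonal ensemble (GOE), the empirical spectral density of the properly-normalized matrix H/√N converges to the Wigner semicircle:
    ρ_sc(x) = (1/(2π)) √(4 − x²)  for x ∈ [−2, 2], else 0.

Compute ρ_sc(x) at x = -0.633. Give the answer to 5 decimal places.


ρ_sc(x) = (1/(2π)) √(4 − x²). With x = -0.633:
  4 − x² = 4 − (-0.633)² = 4 − 0.400689 = 3.599311.
  √(4 − x²) = 1.897185.
  1/(2π) = 0.159155.
  ρ_sc(-0.633) = 0.159155 · 1.897185 = 0.301946.

Rounded to 5 decimal places: ρ_sc(-0.633) ≈ 0.30195.


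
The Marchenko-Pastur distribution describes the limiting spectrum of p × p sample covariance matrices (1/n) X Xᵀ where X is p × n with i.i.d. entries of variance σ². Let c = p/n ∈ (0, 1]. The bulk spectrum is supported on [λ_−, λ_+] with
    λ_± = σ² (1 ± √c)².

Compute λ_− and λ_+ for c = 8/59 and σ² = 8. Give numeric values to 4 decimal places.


c = 8/59 = 0.135593; √c = 0.368230.
λ_− = σ² (1 − √c)² = 8 · (1 − 0.368230)² = 8 · (0.631770)² = 3.193068.
λ_+ = σ² (1 + √c)² = 8 · (1 + 0.368230)² = 8 · (1.368230)² = 14.976423.

Rounded to 4 decimal places: λ_− ≈ 3.1931, λ_+ ≈ 14.9764.


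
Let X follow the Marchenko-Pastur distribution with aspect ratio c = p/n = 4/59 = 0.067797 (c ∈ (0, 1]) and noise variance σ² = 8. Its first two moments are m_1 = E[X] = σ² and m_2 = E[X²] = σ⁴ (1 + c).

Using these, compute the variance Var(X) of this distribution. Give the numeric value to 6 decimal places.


m_1 = E[X] = σ² = 8, so m_1² = 64.
m_2 = E[X²] = σ⁴ (1 + c) = 64 · (1 + 0.067797) = 64 · 1.067797 = 68.338983.
(Note m_2 − m_1² simplifies to c · σ⁴ = 0.067797 · 64.)

Var(X) = m_2 − m_1² = 68.338983 − 64 = 4.338983.


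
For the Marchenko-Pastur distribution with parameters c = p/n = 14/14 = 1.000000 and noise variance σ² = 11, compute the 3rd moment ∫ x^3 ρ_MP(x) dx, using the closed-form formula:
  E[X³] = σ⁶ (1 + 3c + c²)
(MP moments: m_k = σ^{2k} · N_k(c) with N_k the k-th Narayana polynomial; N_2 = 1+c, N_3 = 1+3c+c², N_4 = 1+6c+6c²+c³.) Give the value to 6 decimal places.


E[X³] = σ⁶ (1 + 3c + c²) (third MP moment). With σ² = 11 (so σ⁶ = 1331) and c = 14/14 = 1.000000: E[X³] = 1331 · (1 + 3·1.000000 + (1.000000)²) = 1331 · 5.000000.

So E[X^3] = 6655.000000.


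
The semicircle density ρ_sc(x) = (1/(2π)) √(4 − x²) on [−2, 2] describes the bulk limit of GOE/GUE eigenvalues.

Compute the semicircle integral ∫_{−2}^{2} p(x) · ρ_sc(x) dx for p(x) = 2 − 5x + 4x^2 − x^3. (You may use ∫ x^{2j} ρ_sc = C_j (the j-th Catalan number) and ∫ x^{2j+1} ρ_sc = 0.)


Write p(x) = Σ a_i x^i, split into monomials and integrate each against ρ_sc separately.
Using ∫ x^{2j} ρ_sc = C_j = (1/(j+1)) C(2j, j) (Catalan numbers) and ∫ x^{2j+1} ρ_sc = 0 (odd monomials vanish by symmetry):
  i = 0 (even): a_0 · C_{0} = 2 · 1 = 2
  i = 1 (odd): ∫ x^1 ρ_sc = 0 (vanishes)
  i = 2 (even): a_2 · C_{1} = 4 · 1 = 4
  i = 3 (odd): ∫ x^3 ρ_sc = 0 (vanishes)

Summing the contributions: ∫_{−2}^{2} p(x) ρ_sc(x) dx = 2 + 4 = 6.


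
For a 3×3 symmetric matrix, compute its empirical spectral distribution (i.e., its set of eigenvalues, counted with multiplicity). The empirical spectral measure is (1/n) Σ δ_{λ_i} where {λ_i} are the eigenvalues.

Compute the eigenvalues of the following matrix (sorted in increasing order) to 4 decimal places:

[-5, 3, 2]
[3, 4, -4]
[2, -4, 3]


Since M is real symmetric, all three eigenvalues are real; they are the roots of det(λI − M) = λ³ − (tr M) λ² + s λ − det M, where s is the sum of the principal 2×2 minors.
tr M = -5 + 4 + 3 = 2.
s = ((-5)·4 − 3²) + ((-5)·3 − 2²) + (4·3 − (-4)²) = -29 + (-19) + (-4) = -52.
det M (expand along row 1) = (-5)·(-4) − 3·17 + 2·(-20) = -71.
Characteristic polynomial: λ³ − 2λ² − 52λ + 71 = 0.
Substitute λ = y + (tr M)/3 = y + 0.666667 to remove the quadratic term: y³ + p·y + q = 0 with p = s − (tr M)²/3 = -53.333333 and q = −2(tr M)³/27 + (tr M)·s/3 − det M = 35.740741.
Three real roots ⇒ use the trigonometric (Viète) form: r = 2√(−p/3) = 8.432740, φ = arccos(3q/(p·r)) = arccos(-0.238406) = 1.811521 rad.
y_k = r·cos(φ/3 − 2πk/3) for k = 0, 1, 2 gives y = 6.941505, 0.675929, -7.617434.
λ_k = y_k + 0.666667 gives λ = 7.6082, 1.3426, -6.9508 (check: the sum is 2.0000 = tr M).

Eigenvalues sorted in increasing order: [-6.9508, 1.3426, 7.6082].


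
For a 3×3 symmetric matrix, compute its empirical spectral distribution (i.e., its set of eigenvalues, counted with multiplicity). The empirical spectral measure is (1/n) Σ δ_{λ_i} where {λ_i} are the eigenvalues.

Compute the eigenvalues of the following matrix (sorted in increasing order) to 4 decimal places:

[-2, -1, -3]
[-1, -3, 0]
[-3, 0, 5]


Since M is real symmetric, all three eigenvalues are real; they are the roots of det(λI − M) = λ³ − (tr M) λ² + s λ − det M, where s is the sum of the principal 2×2 minors.
tr M = -2 + (-3) + 5 = 0.
s = ((-2)·(-3) − (-1)²) + ((-2)·5 − (-3)²) + ((-3)·5 − 0²) = 5 + (-19) + (-15) = -29.
det M (expand along row 1) = (-2)·(-15) − (-1)·(-5) + (-3)·(-9) = 52.
Characteristic polynomial: λ³ − 29λ − 52 = 0.
Substitute λ = y + (tr M)/3 = y + 0.000000 to remove the quadratic term: y³ + p·y + q = 0 with p = s − (tr M)²/3 = -29.000000 and q = −2(tr M)³/27 + (tr M)·s/3 − det M = -52.000000.
Three real roots ⇒ use the trigonometric (Viète) form: r = 2√(−p/3) = 6.218253, φ = arccos(3q/(p·r)) = arccos(0.865084) = 0.525479 rad.
y_k = r·cos(φ/3 − 2πk/3) for k = 0, 1, 2 gives y = 6.123106, -2.123106, -4.000000.
λ_k = y_k + 0.000000 gives λ = 6.1231, -2.1231, -4.0000 (check: the sum is 0.0000 = tr M).

Eigenvalues sorted in increasing order: [-4.0000, -2.1231, 6.1231].


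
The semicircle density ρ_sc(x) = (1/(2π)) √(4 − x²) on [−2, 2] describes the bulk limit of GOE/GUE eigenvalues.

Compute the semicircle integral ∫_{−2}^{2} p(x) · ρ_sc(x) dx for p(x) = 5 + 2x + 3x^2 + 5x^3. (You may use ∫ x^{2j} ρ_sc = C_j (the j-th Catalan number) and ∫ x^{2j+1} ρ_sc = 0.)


Write p(x) = Σ a_i x^i, split into monomials and integrate each against ρ_sc separately.
Using ∫ x^{2j} ρ_sc = C_j = (1/(j+1)) C(2j, j) (Catalan numbers) and ∫ x^{2j+1} ρ_sc = 0 (odd monomials vanish by symmetry):
  i = 0 (even): a_0 · C_{0} = 5 · 1 = 5
  i = 1 (odd): ∫ x^1 ρ_sc = 0 (vanishes)
  i = 2 (even): a_2 · C_{1} = 3 · 1 = 3
  i = 3 (odd): ∫ x^3 ρ_sc = 0 (vanishes)

Summing the contributions: ∫_{−2}^{2} p(x) ρ_sc(x) dx = 5 + 3 = 8.


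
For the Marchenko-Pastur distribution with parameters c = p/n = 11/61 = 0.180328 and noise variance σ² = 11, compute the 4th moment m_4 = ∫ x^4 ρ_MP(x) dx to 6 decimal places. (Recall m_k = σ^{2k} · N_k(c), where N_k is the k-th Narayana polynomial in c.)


E[X⁴] = σ⁸ (1 + 6c + 6c² + c³) (fourth MP moment). With σ² = 11 (so σ⁸ = 14641) and c = 11/61 = 0.180328: E[X⁴] = 14641 · (1 + 6·0.180328 + 6·(0.180328)² + (0.180328)³) = 14641 · 2.282940.

So E[X^4] = 33424.524273.


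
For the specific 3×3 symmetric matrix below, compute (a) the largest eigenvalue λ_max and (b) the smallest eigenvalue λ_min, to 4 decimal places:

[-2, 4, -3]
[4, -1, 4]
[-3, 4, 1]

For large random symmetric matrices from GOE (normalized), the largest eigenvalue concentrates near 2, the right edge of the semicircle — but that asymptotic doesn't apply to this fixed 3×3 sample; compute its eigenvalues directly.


Since M is real symmetric, all three eigenvalues are real; they are the roots of det(λI − M) = λ³ − (tr M) λ² + s λ − det M, where s is the sum of the principal 2×2 minors.
tr M = -2 + (-1) + 1 = -2.
s = ((-2)·(-1) − 4²) + ((-2)·1 − (-3)²) + ((-1)·1 − 4²) = -14 + (-11) + (-17) = -42.
det M (expand along row 1) = (-2)·(-17) − 4·16 + (-3)·13 = -69.
Characteristic polynomial: λ³ + 2λ² − 42λ + 69 = 0.
Substitute λ = y + (tr M)/3 = y − 0.666667 to remove the quadratic term: y³ + p·y + q = 0 with p = s − (tr M)²/3 = -43.333333 and q = −2(tr M)³/27 + (tr M)·s/3 − det M = 97.592593.
Three real roots ⇒ use the trigonometric (Viète) form: r = 2√(−p/3) = 7.601170, φ = arccos(3q/(p·r)) = arccos(-0.888865) = 2.665657 rad.
y_k = r·cos(φ/3 − 2πk/3) for k = 0, 1, 2 gives y = 4.792813, 2.712903, -7.505716.
λ_k = y_k − 0.666667 gives λ = 4.1261, 2.0462, -8.1724 (check: the sum is -2.0000 = tr M).

Hence λ_max = 4.1261 and λ_min = -8.1724.


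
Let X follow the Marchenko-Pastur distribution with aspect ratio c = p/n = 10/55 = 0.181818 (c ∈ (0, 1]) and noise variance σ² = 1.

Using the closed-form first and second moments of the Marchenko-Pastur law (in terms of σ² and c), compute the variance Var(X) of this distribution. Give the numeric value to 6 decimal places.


Recall the MP moments m_1 = E[X] = σ² and m_2 = E[X²] = σ⁴ (1 + c).
m_1 = E[X] = σ² = 1, so m_1² = 1.
m_2 = E[X²] = σ⁴ (1 + c) = 1 · (1 + 0.181818) = 1 · 1.181818 = 1.181818.
(Note m_2 − m_1² simplifies to c · σ⁴ = 0.181818 · 1.)

Var(X) = m_2 − m_1² = 1.181818 − 1 = 0.181818.


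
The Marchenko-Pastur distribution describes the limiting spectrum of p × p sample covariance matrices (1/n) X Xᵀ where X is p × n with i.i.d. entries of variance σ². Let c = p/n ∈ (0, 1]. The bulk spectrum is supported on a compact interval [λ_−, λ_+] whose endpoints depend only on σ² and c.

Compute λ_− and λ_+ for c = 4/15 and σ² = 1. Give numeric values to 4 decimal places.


c = 4/15 = 0.266667; √c = 0.516398.
λ_− = σ² (1 − √c)² = 1 · (1 − 0.516398)² = 1 · (0.483602)² = 0.233871.
λ_+ = σ² (1 + √c)² = 1 · (1 + 0.516398)² = 1 · (1.516398)² = 2.299462.

Rounded to 4 decimal places: λ_− ≈ 0.2339, λ_+ ≈ 2.2995.
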